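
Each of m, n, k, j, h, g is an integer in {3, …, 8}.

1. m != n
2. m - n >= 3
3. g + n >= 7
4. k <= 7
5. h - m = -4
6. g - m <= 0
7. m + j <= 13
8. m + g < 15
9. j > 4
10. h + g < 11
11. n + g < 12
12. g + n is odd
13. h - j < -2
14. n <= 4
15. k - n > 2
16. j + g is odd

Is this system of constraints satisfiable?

Satisfiable

Take m = 7, n = 4, k = 7, j = 6, h = 3, g = 5. Then constraint 2: m - n = 3; constraint 3: g + n = 9, and every other listed constraint is also met.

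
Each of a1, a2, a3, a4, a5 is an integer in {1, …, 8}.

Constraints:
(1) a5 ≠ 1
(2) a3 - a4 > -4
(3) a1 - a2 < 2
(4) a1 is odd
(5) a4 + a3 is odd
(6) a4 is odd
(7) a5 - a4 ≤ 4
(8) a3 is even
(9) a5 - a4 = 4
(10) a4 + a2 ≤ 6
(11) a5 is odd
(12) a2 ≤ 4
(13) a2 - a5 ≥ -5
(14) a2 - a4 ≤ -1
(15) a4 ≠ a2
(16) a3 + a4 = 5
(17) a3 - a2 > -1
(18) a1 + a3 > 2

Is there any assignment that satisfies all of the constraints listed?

The assignment a1 = 3, a2 = 2, a3 = 2, a4 = 3, a5 = 7 works:
  constraint 2 holds since a3 - a4 = -1.
  constraint 3 holds since a1 - a2 = 1.
  constraint 7 holds since a5 - a4 = 4.
The rest check out directly.

Satisfiable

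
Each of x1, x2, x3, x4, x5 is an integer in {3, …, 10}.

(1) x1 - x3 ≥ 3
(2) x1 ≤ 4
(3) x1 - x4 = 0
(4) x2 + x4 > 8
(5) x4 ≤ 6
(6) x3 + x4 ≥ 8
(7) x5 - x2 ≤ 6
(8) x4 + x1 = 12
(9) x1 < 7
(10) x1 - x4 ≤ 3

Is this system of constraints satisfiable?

From constraint 5: x4 ≤ 6. From constraint 2: x1 ≤ 4. Hence x4 + x1 ≤ 10. But constraint 8 requires x4 + x1 = 12, and 12 > 10. Contradiction.

Unsatisfiable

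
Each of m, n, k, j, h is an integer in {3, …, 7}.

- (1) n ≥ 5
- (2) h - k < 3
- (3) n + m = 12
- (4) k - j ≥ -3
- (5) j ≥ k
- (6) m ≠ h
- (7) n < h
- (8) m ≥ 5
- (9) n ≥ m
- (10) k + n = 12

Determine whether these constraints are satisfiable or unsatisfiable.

Setting (m, n, k, j, h) = (6, 6, 6, 6, 7) satisfies everything: constraint 2: h - k = 1; constraint 3: n + m = 12; constraint 4: k - j = 0, and the others follow.

Satisfiable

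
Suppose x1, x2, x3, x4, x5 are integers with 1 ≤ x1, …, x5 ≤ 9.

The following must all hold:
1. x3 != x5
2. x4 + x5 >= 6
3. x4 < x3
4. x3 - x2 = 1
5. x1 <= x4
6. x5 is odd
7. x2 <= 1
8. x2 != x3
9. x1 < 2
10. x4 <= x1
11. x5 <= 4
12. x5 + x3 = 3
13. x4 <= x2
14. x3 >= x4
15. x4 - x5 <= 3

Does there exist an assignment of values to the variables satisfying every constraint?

From constraints 7 and 13: x4 ≤ x2 ≤ 1. From constraint 11: x5 ≤ 4. Hence x4 + x5 ≤ 5. But constraint 2 requires x4 + x5 ≥ 6, and 6 > 5. Contradiction.

Unsatisfiable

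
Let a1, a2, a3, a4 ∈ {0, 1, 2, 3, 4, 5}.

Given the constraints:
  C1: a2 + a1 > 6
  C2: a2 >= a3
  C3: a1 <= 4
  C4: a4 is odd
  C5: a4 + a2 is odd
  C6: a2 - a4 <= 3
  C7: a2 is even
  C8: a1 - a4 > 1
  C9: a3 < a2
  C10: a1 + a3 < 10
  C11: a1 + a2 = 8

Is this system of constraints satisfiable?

Satisfiable

The assignment a1 = 4, a2 = 4, a3 = 3, a4 = 1 works:
  constraint 1 holds since a2 + a1 = 8.
  constraint 6 holds since a2 - a4 = 3.
The rest check out directly.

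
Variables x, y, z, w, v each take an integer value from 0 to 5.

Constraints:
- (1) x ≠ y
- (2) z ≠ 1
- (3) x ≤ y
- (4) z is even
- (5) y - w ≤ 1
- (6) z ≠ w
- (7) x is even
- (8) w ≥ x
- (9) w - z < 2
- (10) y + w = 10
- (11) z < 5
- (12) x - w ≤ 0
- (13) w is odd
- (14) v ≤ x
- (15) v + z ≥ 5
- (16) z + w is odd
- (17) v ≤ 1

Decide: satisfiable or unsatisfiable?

Satisfiable

One satisfying assignment is x = 4, y = 5, z = 4, w = 5, v = 1.
For the less obvious constraints — constraint 5: y - w = 0; constraint 9: w - z = 1 — and the others hold by inspection.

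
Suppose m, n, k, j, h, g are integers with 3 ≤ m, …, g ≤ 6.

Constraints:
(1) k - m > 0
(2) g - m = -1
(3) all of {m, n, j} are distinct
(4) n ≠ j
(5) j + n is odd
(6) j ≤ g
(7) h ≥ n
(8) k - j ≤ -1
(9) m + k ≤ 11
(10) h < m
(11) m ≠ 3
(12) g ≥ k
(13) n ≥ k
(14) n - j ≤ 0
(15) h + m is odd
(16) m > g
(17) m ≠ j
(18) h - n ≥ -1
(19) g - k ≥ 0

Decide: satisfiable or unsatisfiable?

Constraints 1, 6, 8, and 16 give g < m, m < k, k < j, j ≤ g. Chaining: g < m < k < j ≤ g, which forces g < g — impossible.

Unsatisfiable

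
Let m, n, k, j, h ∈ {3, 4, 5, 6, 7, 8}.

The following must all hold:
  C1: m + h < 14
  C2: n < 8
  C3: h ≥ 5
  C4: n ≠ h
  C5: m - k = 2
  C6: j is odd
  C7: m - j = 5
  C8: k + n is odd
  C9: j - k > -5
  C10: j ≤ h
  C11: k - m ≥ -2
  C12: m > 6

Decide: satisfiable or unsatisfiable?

Satisfiable

Take m = 8, n = 3, k = 6, j = 3, h = 5. Then constraint 1: m + h = 13; constraint 5: m - k = 2; constraint 7: m - j = 5, and every other listed constraint is also met.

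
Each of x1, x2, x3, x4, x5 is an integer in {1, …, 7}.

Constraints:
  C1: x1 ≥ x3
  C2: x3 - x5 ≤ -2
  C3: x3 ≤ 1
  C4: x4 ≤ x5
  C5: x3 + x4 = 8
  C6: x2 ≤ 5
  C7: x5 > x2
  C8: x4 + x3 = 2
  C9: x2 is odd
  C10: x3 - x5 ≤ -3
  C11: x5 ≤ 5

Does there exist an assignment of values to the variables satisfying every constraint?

From constraint 3: x3 ≤ 1. From constraints 4 and 11: x4 ≤ x5 ≤ 5. Hence x3 + x4 ≤ 6. But constraint 5 requires x3 + x4 = 8, and 8 > 6. Contradiction.

Unsatisfiable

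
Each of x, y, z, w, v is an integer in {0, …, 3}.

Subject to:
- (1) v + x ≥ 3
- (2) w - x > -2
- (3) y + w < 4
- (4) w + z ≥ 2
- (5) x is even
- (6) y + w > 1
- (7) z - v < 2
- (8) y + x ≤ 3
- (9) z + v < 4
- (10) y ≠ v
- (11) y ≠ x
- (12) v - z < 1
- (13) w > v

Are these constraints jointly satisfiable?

Take x = 2, y = 0, z = 2, w = 2, v = 1. Then constraint 1: v + x = 3; constraint 2: w - x = 0; constraint 3: y + w = 2, and every other listed constraint is also met.

Satisfiable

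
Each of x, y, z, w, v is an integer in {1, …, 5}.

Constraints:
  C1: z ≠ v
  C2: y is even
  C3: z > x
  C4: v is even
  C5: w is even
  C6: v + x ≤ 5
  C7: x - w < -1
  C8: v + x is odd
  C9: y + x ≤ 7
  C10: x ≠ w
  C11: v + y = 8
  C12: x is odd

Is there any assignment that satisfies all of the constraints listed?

The assignment x = 1, y = 4, z = 2, w = 4, v = 4 works:
  constraint 6 holds since v + x = 5.
  constraint 7 holds since x - w = -3.
The rest check out directly.

Satisfiable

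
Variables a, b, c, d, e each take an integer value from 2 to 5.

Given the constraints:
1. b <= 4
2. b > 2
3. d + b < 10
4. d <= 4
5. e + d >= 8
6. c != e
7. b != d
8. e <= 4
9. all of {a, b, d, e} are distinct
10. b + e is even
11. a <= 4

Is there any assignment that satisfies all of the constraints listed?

Constraints 1, 4, 8, and 11 confine each of a, b, d, e to the 3 values {2, …, 4} (the domain already gives each ≥ 2).
Constraint 9 requires all 4 of them to be distinct, but only 3 values are available — impossible by the pigeonhole principle.

Unsatisfiable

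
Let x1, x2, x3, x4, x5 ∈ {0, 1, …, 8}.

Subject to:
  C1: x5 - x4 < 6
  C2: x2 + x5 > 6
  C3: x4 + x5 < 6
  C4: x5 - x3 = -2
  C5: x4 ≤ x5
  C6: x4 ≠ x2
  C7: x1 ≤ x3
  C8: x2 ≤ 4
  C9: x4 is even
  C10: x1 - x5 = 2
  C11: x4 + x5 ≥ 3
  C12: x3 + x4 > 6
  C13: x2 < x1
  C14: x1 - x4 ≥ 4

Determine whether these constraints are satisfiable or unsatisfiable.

One satisfying assignment is x1 = 7, x2 = 3, x3 = 7, x4 = 0, x5 = 5.
For the less obvious constraints — constraint 1: x5 - x4 = 5; constraint 2: x2 + x5 = 8; constraint 3: x4 + x5 = 5 — and the others hold by inspection.

Satisfiable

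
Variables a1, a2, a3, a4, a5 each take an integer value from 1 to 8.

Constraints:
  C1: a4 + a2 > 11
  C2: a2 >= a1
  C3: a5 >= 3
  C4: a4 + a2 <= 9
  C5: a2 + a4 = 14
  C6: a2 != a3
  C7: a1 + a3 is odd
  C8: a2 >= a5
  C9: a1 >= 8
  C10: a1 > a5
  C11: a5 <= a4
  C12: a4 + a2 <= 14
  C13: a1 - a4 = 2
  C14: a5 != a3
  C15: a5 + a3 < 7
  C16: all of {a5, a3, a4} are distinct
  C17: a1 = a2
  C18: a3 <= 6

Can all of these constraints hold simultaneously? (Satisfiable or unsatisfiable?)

From constraints 3 and 11: a4 ≥ a5 ≥ 3. From constraints 2 and 9: a2 ≥ a1 ≥ 8. Hence a4 + a2 ≥ 11. But constraint 4 requires a4 + a2 ≤ 9, and 9 < 11. Contradiction.

Unsatisfiable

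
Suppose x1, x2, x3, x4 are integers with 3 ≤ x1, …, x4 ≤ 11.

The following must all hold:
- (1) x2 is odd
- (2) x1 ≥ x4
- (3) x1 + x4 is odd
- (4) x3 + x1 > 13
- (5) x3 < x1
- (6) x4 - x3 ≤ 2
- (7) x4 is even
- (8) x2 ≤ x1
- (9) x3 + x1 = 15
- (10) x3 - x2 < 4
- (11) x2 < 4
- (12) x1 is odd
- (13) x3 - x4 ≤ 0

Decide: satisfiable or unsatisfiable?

Take x1 = 11, x2 = 3, x3 = 4, x4 = 4. Then constraint 4: x3 + x1 = 15; constraint 6: x4 - x3 = 0, and every other listed constraint is also met.

Satisfiable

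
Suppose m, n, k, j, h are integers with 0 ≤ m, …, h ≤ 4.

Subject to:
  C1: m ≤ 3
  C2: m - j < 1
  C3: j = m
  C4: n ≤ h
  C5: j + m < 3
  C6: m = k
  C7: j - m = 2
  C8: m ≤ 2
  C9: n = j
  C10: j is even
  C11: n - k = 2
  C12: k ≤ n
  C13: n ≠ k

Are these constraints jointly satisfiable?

From constraints 3, 6, and 9, n = j = m = k, so n = k. But constraint 13 says n ≠ k. Contradiction.

Unsatisfiable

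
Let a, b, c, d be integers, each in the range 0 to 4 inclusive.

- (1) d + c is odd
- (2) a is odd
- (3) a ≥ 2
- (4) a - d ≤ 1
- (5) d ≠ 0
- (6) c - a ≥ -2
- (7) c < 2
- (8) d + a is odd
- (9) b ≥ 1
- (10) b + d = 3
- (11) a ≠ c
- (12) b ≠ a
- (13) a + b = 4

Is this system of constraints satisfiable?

Try a = 3, b = 1, c = 1, d = 2.
Check constraint 4: a - d = 1; constraint 6: c - a = -2; constraint 10: b + d = 3. The remaining constraints are straightforward to verify.

Satisfiable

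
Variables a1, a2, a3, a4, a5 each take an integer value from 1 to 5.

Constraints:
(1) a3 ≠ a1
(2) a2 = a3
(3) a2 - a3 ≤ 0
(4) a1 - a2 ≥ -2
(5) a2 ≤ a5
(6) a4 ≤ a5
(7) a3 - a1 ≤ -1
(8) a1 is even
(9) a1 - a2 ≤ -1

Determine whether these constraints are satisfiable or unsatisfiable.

Unsatisfiable

Constraints 3, 7, and 9 give a1 − a3 ≥ 1, a3 − a2 ≥ 0, a2 − a1 ≥ 1.
Adding all 3 inequalities: the left sides telescope to 0, and the right sides sum to 1 + 0 + 1 = 2. So 0 ≥ 2, which is false.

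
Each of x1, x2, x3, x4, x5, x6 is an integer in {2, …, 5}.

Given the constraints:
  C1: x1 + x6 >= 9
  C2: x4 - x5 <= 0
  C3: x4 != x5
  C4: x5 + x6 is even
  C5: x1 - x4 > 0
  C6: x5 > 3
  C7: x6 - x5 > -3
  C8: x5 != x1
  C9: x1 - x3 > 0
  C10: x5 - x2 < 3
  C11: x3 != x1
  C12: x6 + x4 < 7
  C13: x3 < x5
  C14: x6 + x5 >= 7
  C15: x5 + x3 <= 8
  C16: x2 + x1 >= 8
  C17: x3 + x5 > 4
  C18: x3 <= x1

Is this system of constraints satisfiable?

Satisfiable

Take x1 = 5, x2 = 3, x3 = 2, x4 = 2, x5 = 4, x6 = 4. Then constraint 1: x1 + x6 = 9; constraint 2: x4 - x5 = -2, and every other listed constraint is also met.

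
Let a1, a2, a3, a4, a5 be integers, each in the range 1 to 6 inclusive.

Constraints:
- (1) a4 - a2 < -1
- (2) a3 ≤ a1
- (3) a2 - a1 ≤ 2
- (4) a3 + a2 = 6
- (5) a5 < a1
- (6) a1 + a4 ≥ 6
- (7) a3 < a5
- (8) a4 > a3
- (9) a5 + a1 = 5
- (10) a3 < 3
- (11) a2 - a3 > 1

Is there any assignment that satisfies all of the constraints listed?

One satisfying assignment is a1 = 3, a2 = 5, a3 = 1, a4 = 3, a5 = 2.
For the less obvious constraints — constraint 1: a4 - a2 = -2; constraint 3: a2 - a1 = 2 — and the others hold by inspection.

Satisfiable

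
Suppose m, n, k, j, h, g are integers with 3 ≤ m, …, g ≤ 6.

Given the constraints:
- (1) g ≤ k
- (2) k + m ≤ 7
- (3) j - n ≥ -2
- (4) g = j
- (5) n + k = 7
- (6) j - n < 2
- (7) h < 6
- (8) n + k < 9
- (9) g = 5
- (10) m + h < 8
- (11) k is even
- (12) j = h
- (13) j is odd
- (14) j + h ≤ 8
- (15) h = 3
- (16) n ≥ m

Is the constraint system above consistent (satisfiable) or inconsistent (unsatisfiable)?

Unsatisfiable

Constraint 9 fixes g = 5 and constraint 15 fixes h = 3. Constraints 4 and 12 give g = j = h, so g = h. But 5 ≠ 3 — contradiction.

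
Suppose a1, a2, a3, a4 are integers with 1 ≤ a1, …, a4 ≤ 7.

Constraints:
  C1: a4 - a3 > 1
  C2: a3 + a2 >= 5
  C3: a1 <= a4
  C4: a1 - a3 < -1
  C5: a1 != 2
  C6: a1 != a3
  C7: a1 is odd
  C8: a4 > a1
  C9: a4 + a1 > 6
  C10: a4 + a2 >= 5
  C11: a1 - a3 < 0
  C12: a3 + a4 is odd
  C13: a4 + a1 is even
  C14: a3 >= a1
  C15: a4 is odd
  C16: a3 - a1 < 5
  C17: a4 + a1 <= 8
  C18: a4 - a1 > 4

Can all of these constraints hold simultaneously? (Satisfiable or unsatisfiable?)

Satisfiable

One satisfying assignment is a1 = 1, a2 = 1, a3 = 4, a4 = 7.
For the less obvious constraints — constraint 1: a4 - a3 = 3; constraint 2: a3 + a2 = 5 — and the others hold by inspection.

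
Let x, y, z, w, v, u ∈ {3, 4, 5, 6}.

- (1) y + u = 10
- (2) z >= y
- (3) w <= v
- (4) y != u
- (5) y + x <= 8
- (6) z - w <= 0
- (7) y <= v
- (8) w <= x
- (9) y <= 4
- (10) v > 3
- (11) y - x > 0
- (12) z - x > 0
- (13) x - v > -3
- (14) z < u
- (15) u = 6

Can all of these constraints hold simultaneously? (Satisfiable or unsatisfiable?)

Constraints 2, 6, 8, and 11 give x < y, y ≤ z, z ≤ w, w ≤ x. Chaining: x < y ≤ z ≤ w ≤ x, which forces x < x — impossible.

Unsatisfiable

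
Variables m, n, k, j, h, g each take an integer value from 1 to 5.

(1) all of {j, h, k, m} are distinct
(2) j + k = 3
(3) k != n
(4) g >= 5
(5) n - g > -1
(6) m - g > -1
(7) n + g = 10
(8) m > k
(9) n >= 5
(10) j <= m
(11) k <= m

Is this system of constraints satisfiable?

Satisfiable

The assignment m = 5, n = 5, k = 1, j = 2, h = 4, g = 5 works:
  constraint 2 holds since j + k = 3.
  constraint 5 holds since n - g = 0.
  constraint 6 holds since m - g = 0.
The rest check out directly.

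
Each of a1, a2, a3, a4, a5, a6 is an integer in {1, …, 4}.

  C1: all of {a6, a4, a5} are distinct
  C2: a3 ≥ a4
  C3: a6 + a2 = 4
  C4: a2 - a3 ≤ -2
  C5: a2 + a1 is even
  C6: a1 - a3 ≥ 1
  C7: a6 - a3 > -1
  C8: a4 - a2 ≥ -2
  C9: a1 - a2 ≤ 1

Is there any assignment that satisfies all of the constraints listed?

Unsatisfiable

Constraints 4, 6, and 9 give a3 − a2 ≥ 2, a2 − a1 ≥ -1, a1 − a3 ≥ 1.
Adding all 3 inequalities: the left sides telescope to 0, and the right sides sum to 2 + (-1) + 1 = 2. So 0 ≥ 2, which is false.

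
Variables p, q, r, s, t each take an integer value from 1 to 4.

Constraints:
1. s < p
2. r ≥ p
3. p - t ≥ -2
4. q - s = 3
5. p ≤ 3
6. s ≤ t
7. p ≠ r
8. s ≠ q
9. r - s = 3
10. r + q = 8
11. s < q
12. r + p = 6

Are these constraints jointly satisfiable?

Try p = 2, q = 4, r = 4, s = 1, t = 2.
Check constraint 3: p - t = 0; constraint 4: q - s = 3. The remaining constraints are straightforward to verify.

Satisfiable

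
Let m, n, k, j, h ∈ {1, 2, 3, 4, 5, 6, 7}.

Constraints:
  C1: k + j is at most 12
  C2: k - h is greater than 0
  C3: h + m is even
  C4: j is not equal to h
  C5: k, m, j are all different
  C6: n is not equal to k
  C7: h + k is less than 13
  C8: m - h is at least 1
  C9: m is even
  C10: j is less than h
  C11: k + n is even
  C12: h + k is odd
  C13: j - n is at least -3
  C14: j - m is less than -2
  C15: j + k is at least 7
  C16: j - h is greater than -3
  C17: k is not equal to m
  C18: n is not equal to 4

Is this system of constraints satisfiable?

Satisfiable

Setting (m, n, k, j, h) = (6, 5, 7, 3, 4) satisfies everything: constraint 1: k + j = 10; constraint 2: k - h = 3, and the others follow.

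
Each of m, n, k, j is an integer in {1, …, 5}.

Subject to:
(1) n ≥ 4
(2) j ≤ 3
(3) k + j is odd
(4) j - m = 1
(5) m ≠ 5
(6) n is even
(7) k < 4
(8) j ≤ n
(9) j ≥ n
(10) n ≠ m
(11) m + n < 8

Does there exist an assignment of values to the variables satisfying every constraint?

From constraints 1 and 9: j ≥ n and n ≥ 4, so j ≥ 4. From constraint 2: j ≤ 3. But 3 < 4, so no value of j works.

Unsatisfiable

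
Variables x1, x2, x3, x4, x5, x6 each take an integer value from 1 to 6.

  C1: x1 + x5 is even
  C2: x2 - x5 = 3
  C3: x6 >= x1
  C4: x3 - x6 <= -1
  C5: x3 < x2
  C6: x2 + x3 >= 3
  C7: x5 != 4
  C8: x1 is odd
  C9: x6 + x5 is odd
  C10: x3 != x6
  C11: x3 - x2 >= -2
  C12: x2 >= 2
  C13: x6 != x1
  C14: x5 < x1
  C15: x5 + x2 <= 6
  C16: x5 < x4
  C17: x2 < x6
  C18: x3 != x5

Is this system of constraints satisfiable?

Try x1 = 5, x2 = 4, x3 = 2, x4 = 3, x5 = 1, x6 = 6.
Check constraint 2: x2 - x5 = 3; constraint 4: x3 - x6 = -4; constraint 6: x2 + x3 = 6. The remaining constraints are straightforward to verify.

Satisfiable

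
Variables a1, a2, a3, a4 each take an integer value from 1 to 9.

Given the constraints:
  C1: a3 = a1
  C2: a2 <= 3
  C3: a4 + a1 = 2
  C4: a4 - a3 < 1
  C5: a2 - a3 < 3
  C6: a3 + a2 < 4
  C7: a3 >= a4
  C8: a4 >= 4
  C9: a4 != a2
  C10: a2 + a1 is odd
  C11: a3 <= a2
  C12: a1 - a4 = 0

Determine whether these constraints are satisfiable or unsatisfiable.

From constraints 7 and 8: a3 ≥ a4 and a4 ≥ 4, so a3 ≥ 4. From constraints 2 and 11: a3 ≤ a2 and a2 ≤ 3, so a3 ≤ 3. But 3 < 4, so no value of a3 works.

Unsatisfiable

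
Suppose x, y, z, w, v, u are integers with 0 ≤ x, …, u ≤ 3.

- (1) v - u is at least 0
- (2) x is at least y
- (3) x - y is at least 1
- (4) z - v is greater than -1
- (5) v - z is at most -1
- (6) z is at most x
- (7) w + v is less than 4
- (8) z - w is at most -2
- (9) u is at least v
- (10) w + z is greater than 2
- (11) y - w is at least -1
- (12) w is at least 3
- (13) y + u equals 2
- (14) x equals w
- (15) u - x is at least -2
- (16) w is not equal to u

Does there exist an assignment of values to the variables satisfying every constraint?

Unsatisfiable

Constraints 1, 3, 5, 8, 11, and 15 give y − w ≥ -1, w − z ≥ 2, z − v ≥ 1, v − u ≥ 0, u − x ≥ -2, x − y ≥ 1.
Adding all 6 inequalities: the left sides telescope to 0, and the right sides sum to (-1) + 2 + 1 + 0 + (-2) + 1 = 1. So 0 ≥ 1, which is false.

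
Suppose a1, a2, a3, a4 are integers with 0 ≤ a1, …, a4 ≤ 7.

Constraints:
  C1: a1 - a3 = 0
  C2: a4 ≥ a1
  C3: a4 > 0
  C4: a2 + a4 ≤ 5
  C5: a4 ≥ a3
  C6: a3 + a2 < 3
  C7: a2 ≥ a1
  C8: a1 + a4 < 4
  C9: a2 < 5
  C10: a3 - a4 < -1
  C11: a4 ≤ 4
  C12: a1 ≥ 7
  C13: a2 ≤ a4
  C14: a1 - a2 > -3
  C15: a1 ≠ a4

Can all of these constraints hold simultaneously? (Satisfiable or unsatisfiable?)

Unsatisfiable

From constraints 7 and 12: a2 ≥ a1 and a1 ≥ 7, so a2 ≥ 7. From constraints 11 and 13: a2 ≤ a4 and a4 ≤ 4, so a2 ≤ 4. But 4 < 7, so no value of a2 works.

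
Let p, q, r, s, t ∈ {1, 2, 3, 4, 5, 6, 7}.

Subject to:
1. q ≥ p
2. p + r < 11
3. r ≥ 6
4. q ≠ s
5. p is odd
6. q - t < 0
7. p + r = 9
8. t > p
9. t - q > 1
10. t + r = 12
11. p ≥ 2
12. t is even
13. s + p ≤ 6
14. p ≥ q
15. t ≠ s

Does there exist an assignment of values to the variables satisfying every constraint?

Satisfiable

Try p = 3, q = 3, r = 6, s = 2, t = 6.
Check constraint 2: p + r = 9; constraint 6: q - t = -3. The remaining constraints are straightforward to verify.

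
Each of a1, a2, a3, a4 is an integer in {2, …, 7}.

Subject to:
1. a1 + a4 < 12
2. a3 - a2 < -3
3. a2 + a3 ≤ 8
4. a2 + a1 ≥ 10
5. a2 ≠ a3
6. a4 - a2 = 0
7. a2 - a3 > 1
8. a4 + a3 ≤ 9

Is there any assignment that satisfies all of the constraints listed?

Setting (a1, a2, a3, a4) = (5, 6, 2, 6) satisfies everything: constraint 1: a1 + a4 = 11; constraint 2: a3 - a2 = -4; constraint 3: a2 + a3 = 8, and the others follow.

Satisfiable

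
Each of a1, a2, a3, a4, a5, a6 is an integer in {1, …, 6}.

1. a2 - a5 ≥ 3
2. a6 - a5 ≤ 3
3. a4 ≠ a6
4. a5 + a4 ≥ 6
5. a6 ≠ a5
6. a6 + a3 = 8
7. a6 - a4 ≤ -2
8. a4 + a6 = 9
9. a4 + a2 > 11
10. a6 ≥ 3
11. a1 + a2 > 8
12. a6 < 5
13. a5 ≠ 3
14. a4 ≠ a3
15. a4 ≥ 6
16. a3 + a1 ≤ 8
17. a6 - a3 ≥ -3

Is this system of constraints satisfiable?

Satisfiable

Take a1 = 3, a2 = 6, a3 = 5, a4 = 6, a5 = 1, a6 = 3. Then constraint 1: a2 - a5 = 5; constraint 2: a6 - a5 = 2; constraint 4: a5 + a4 = 7, and every other listed constraint is also met.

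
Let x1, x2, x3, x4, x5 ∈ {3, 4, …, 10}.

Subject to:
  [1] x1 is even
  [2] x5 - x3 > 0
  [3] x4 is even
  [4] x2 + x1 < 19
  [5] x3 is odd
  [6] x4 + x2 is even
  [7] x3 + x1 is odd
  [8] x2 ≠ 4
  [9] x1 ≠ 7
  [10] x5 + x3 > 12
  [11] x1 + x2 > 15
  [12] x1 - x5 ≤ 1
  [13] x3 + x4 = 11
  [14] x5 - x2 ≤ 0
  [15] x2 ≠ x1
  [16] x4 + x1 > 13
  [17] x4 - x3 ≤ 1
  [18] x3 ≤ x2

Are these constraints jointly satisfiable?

Take x1 = 8, x2 = 10, x3 = 5, x4 = 6, x5 = 8. Then constraint 2: x5 - x3 = 3; constraint 4: x2 + x1 = 18; constraint 10: x5 + x3 = 13, and every other listed constraint is also met.

Satisfiable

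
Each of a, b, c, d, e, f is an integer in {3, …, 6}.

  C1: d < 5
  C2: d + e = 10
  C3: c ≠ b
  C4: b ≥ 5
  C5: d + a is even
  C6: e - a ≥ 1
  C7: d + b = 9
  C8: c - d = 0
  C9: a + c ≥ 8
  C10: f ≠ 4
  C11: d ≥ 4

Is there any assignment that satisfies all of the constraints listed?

Try a = 4, b = 5, c = 4, d = 4, e = 6, f = 3.
Check constraint 2: d + e = 10; constraint 6: e - a = 2. The remaining constraints are straightforward to verify.

Satisfiable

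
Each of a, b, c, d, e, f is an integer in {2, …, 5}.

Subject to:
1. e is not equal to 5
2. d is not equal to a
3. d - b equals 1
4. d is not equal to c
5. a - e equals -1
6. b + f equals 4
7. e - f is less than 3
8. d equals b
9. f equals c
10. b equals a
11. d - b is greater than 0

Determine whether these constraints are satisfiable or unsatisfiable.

From constraints 8 and 10, d = b = a, so d = a. But constraint 2 says d ≠ a. Contradiction.

Unsatisfiable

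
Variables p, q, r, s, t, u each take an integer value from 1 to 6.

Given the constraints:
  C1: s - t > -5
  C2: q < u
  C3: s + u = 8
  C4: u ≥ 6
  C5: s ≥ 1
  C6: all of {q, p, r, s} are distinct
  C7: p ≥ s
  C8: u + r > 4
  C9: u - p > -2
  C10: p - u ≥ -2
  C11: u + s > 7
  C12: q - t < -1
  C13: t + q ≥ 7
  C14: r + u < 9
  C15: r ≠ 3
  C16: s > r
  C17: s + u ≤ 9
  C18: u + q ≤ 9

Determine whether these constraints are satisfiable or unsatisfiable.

Setting (p, q, r, s, t, u) = (6, 3, 1, 2, 5, 6) satisfies everything: constraint 1: s - t = -3; constraint 3: s + u = 8; constraint 8: u + r = 7, and the others follow.

Satisfiable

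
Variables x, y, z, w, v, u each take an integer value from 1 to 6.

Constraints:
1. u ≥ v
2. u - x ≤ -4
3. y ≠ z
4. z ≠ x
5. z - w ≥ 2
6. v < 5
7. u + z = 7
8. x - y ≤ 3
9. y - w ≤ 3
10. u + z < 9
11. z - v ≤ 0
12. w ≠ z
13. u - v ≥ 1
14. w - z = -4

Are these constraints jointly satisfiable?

Unsatisfiable

Constraints 2, 5, 8, 9, 11, and 13 give y − x ≥ -3, x − u ≥ 4, u − v ≥ 1, v − z ≥ 0, z − w ≥ 2, w − y ≥ -3.
Adding all 6 inequalities: the left sides telescope to 0, and the right sides sum to (-3) + 4 + 1 + 0 + 2 + (-3) = 1. So 0 ≥ 1, which is false.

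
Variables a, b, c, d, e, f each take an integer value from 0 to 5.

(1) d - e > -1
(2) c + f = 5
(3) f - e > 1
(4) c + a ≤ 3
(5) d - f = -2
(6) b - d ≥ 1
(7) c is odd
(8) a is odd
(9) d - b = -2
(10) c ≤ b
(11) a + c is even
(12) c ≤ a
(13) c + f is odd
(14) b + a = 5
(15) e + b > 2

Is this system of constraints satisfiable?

One satisfying assignment is a = 1, b = 4, c = 1, d = 2, e = 1, f = 4.
For the less obvious constraints — constraint 1: d - e = 1; constraint 2: c + f = 5 — and the others hold by inspection.

Satisfiable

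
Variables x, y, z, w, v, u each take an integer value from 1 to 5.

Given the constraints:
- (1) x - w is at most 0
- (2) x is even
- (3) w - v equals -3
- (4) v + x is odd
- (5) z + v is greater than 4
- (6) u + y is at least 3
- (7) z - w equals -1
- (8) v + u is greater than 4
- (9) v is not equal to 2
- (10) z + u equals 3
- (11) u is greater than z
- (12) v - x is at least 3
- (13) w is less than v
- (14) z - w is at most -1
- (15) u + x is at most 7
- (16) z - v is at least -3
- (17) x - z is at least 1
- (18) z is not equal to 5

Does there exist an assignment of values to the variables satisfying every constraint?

Constraints 12, 16, and 17 give v − x ≥ 3, x − z ≥ 1, z − v ≥ -3.
Adding all 3 inequalities: the left sides telescope to 0, and the right sides sum to 3 + 1 + (-3) = 1. So 0 ≥ 1, which is false.

Unsatisfiable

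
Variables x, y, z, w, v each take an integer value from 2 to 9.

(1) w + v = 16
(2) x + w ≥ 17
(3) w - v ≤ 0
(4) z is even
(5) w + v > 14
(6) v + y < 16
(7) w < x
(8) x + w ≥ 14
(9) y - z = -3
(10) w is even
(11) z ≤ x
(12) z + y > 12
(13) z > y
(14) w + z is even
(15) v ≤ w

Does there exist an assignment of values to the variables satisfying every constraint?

Satisfiable

One satisfying assignment is x = 9, y = 5, z = 8, w = 8, v = 8.
For the less obvious constraints — constraint 1: w + v = 16; constraint 2: x + w = 17; constraint 3: w - v = 0 — and the others hold by inspection.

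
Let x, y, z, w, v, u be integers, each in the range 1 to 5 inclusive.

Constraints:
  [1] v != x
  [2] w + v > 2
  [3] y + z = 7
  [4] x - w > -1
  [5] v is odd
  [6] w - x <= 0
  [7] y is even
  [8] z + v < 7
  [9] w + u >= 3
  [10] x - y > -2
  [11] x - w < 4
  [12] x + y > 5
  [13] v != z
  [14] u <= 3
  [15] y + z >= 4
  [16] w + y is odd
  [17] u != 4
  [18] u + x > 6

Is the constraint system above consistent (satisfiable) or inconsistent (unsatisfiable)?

Try x = 4, y = 4, z = 3, w = 3, v = 1, u = 3.
Check constraint 2: w + v = 4; constraint 3: y + z = 7; constraint 4: x - w = 1. The remaining constraints are straightforward to verify.

Satisfiable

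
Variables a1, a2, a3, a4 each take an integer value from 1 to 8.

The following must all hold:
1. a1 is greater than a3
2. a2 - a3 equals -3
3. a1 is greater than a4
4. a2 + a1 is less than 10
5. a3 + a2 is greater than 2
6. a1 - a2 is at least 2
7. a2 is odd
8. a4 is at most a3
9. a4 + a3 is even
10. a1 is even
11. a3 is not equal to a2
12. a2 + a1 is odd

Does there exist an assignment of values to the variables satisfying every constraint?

Satisfiable

One satisfying assignment is a1 = 6, a2 = 1, a3 = 4, a4 = 2.
For the less obvious constraints — constraint 2: a2 - a3 = -3; constraint 4: a2 + a1 = 7 — and the others hold by inspection.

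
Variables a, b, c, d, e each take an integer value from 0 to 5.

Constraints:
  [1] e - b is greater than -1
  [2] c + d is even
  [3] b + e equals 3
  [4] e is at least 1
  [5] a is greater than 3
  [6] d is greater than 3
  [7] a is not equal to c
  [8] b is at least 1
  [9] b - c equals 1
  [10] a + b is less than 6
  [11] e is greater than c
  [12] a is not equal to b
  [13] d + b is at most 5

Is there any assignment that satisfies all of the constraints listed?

Satisfiable

The assignment a = 4, b = 1, c = 0, d = 4, e = 2 works:
  constraint 1 holds since e - b = 1.
  constraint 3 holds since b + e = 3.
The rest check out directly.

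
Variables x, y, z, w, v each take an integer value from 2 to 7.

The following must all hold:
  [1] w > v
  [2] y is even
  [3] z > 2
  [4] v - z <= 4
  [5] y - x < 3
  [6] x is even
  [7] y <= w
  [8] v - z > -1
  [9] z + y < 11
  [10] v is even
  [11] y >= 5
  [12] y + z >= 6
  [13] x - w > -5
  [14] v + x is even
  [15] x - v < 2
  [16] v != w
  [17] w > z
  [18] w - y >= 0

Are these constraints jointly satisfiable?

One satisfying assignment is x = 4, y = 6, z = 3, w = 7, v = 4.
For the less obvious constraints — constraint 4: v - z = 1; constraint 5: y - x = 2; constraint 8: v - z = 1 — and the others hold by inspection.

Satisfiable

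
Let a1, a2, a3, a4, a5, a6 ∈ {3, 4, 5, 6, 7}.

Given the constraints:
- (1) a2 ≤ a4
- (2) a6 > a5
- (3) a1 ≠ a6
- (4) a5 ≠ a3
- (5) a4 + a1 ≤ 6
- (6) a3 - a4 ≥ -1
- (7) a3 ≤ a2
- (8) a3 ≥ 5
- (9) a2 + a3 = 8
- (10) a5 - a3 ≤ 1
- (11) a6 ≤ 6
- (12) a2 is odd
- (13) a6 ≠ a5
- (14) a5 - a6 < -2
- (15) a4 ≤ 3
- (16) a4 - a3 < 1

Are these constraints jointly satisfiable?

Unsatisfiable

From constraints 7 and 8: a2 ≥ a3 and a3 ≥ 5, so a2 ≥ 5. From constraints 1 and 15: a2 ≤ a4 and a4 ≤ 3, so a2 ≤ 3. But 3 < 5, so no value of a2 works.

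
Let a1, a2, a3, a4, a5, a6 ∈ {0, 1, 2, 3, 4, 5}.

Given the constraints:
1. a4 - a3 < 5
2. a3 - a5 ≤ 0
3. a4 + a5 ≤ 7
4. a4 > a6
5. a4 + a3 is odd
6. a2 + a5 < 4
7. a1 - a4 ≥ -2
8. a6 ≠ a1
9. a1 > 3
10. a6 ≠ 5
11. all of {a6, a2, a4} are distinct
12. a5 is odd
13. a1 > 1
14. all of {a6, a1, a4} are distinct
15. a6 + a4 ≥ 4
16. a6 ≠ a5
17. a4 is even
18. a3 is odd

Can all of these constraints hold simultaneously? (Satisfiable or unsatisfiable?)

Try a1 = 5, a2 = 1, a3 = 1, a4 = 4, a5 = 1, a6 = 3.
Check constraint 1: a4 - a3 = 3; constraint 2: a3 - a5 = 0. The remaining constraints are straightforward to verify.

Satisfiable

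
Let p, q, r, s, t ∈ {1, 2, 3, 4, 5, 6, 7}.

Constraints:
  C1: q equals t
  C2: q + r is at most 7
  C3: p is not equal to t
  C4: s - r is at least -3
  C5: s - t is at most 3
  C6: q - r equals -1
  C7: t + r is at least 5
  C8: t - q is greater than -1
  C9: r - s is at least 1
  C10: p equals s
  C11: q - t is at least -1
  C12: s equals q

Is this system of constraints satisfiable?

Unsatisfiable

From constraints 1, 10, and 12, p = s = q = t, so p = t. But constraint 3 says p ≠ t. Contradiction.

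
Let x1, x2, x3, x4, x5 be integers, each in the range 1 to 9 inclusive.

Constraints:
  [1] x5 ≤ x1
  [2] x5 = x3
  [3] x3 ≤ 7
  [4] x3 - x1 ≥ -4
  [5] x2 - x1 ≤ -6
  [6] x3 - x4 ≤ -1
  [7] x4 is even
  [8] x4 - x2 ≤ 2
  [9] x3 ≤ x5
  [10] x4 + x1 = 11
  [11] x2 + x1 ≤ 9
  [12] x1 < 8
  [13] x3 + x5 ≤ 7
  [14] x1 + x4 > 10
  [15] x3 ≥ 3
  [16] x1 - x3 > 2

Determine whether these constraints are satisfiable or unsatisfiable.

Unsatisfiable

Constraints 4, 5, 6, and 8 give x2 − x4 ≥ -2, x4 − x3 ≥ 1, x3 − x1 ≥ -4, x1 − x2 ≥ 6.
Adding all 4 inequalities: the left sides telescope to 0, and the right sides sum to (-2) + 1 + (-4) + 6 = 1. So 0 ≥ 1, which is false.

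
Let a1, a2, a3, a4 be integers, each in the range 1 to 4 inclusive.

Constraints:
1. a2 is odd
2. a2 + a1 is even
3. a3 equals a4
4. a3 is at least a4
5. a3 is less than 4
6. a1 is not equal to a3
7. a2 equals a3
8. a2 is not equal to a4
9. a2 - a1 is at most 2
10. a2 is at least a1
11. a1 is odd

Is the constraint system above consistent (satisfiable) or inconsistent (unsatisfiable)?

Unsatisfiable

From constraints 3 and 7, a2 = a3 = a4, so a2 = a4. But constraint 8 says a2 ≠ a4. Contradiction.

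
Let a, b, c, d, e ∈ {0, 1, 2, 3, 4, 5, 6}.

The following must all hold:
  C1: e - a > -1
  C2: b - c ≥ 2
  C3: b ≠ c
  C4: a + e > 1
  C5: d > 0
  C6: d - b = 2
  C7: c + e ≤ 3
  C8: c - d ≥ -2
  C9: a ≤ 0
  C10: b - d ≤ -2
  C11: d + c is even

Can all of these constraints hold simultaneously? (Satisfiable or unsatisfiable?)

Unsatisfiable

Constraints 2, 8, and 10 give d − b ≥ 2, b − c ≥ 2, c − d ≥ -2.
Adding all 3 inequalities: the left sides telescope to 0, and the right sides sum to 2 + 2 + (-2) = 2. So 0 ≥ 2, which is false.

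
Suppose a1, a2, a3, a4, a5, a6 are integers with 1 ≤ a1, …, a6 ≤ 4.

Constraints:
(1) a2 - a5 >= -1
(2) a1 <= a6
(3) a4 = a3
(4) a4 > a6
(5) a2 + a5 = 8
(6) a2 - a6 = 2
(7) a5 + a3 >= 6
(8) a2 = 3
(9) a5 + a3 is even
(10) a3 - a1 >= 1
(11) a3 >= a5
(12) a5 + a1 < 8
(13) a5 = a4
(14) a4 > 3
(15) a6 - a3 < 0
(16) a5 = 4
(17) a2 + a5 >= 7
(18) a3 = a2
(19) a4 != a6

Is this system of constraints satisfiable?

Unsatisfiable

Constraint 16 fixes a5 = 4 and constraint 8 fixes a2 = 3. Constraints 3, 13, and 18 give a5 = a4 = a3 = a2, so a5 = a2. But 4 ≠ 3 — contradiction.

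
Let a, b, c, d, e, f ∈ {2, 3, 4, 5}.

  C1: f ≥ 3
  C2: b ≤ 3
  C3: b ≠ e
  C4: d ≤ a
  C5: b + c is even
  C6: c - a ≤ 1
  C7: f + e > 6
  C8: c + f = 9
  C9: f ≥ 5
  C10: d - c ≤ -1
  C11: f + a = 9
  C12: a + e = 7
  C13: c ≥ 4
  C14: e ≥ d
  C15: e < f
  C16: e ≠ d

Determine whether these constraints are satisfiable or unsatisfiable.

Satisfiable

Try a = 4, b = 2, c = 4, d = 2, e = 3, f = 5.
Check constraint 6: c - a = 0; constraint 7: f + e = 8; constraint 8: c + f = 9. The remaining constraints are straightforward to verify.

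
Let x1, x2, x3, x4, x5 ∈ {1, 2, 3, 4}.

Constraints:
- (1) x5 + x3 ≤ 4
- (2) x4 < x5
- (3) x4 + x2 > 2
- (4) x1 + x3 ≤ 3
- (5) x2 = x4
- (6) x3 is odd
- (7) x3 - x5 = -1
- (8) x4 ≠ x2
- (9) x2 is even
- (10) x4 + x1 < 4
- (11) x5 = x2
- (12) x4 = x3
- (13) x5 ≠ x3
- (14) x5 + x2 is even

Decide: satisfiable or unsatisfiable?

Unsatisfiable

From constraints 5, 11, and 12, x5 = x2 = x4 = x3, so x5 = x3. But constraint 13 says x5 ≠ x3. Contradiction.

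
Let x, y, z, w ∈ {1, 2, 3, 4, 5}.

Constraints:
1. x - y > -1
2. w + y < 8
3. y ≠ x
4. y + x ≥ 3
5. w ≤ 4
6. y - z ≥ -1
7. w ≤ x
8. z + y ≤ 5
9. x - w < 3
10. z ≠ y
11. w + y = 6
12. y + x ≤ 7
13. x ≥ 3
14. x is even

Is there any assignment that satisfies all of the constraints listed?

The assignment x = 4, y = 2, z = 3, w = 4 works:
  constraint 1 holds since x - y = 2.
  constraint 2 holds since w + y = 6.
  constraint 4 holds since y + x = 6.
The rest check out directly.

Satisfiable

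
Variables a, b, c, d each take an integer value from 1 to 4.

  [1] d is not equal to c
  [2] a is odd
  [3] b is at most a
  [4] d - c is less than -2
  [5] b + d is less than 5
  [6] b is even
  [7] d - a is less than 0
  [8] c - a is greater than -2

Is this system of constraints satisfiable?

Try a = 3, b = 2, c = 4, d = 1.
Check constraint 4: d - c = -3; constraint 5: b + d = 3; constraint 7: d - a = -2. The remaining constraints are straightforward to verify.

Satisfiable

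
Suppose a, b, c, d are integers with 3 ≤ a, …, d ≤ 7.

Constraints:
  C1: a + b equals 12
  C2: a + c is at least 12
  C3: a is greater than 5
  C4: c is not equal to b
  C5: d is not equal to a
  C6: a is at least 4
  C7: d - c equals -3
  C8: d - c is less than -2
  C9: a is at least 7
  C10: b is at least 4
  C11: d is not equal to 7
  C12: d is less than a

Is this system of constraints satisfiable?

Satisfiable

Setting (a, b, c, d) = (7, 5, 6, 3) satisfies everything: constraint 1: a + b = 12; constraint 2: a + c = 13, and the others follow.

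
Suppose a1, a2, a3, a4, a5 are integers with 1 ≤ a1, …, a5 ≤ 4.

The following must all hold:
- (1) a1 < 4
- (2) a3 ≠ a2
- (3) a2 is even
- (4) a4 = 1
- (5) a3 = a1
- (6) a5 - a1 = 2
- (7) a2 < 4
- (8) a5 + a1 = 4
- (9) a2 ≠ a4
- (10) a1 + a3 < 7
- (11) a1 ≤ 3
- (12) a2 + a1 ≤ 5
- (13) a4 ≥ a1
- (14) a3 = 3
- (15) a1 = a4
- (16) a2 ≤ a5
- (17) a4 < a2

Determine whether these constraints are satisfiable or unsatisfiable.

Unsatisfiable

Constraint 14 fixes a3 = 3 and constraint 4 fixes a4 = 1. Constraints 5 and 15 give a3 = a1 = a4, so a3 = a4. But 3 ≠ 1 — contradiction.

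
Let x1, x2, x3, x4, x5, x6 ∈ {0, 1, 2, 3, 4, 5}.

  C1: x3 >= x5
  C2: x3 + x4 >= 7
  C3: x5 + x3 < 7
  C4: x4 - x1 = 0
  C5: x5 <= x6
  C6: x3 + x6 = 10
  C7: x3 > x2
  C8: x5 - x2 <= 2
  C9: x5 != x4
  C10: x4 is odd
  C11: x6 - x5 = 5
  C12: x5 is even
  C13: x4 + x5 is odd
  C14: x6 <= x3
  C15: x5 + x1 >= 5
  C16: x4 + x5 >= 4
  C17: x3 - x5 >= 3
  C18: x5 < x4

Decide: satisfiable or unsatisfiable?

Satisfiable

Take x1 = 5, x2 = 0, x3 = 5, x4 = 5, x5 = 0, x6 = 5. Then constraint 2: x3 + x4 = 10; constraint 3: x5 + x3 = 5; constraint 4: x4 - x1 = 0, and every other listed constraint is also met.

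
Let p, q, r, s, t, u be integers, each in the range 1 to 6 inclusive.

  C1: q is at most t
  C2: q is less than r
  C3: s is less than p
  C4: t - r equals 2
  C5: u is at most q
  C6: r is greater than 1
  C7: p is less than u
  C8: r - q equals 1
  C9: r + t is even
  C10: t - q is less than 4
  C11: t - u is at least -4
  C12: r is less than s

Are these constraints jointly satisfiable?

Unsatisfiable

Constraints 2, 3, 5, 7, and 12 give q < r, r < s, s < p, p < u, u ≤ q. Chaining: q < r < s < p < u ≤ q, which forces q < q — impossible.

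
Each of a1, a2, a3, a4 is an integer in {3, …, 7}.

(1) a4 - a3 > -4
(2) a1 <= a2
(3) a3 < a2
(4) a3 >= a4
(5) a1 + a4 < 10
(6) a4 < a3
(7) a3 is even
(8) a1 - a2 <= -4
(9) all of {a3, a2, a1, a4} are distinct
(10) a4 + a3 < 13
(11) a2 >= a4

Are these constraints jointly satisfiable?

Satisfiable

One satisfying assignment is a1 = 3, a2 = 7, a3 = 6, a4 = 5.
For the less obvious constraints — constraint 1: a4 - a3 = -1; constraint 5: a1 + a4 = 8 — and the others hold by inspection.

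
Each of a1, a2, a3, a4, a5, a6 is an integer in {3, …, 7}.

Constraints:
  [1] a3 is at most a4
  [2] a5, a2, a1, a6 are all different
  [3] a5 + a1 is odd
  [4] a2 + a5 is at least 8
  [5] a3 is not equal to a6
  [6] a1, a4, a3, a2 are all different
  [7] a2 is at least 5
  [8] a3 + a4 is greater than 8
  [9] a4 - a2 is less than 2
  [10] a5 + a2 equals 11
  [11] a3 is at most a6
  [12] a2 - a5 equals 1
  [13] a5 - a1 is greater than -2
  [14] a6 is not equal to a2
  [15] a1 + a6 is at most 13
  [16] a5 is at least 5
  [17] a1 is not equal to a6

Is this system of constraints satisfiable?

Take a1 = 4, a2 = 6, a3 = 3, a4 = 7, a5 = 5, a6 = 7. Then constraint 4: a2 + a5 = 11; constraint 8: a3 + a4 = 10, and every other listed constraint is also met.

Satisfiable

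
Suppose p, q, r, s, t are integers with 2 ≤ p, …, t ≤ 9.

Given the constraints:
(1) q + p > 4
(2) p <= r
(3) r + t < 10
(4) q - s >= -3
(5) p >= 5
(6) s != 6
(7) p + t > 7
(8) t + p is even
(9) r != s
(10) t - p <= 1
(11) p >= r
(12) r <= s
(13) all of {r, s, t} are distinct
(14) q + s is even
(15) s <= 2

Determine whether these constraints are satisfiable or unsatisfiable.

Unsatisfiable

From constraints 2 and 5: r ≥ p and p ≥ 5, so r ≥ 5. From constraints 12 and 15: r ≤ s and s ≤ 2, so r ≤ 2. But 2 < 5, so no value of r works.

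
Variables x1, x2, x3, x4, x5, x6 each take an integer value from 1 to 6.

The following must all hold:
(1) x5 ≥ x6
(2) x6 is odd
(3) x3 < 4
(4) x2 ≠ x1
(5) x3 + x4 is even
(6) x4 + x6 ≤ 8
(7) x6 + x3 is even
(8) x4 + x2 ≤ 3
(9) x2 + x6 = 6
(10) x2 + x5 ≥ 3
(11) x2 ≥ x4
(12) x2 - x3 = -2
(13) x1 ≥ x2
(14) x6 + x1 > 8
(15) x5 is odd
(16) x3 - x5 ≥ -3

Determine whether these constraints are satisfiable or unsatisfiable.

The assignment x1 = 6, x2 = 1, x3 = 3, x4 = 1, x5 = 5, x6 = 5 works:
  constraint 6 holds since x4 + x6 = 6.
  constraint 8 holds since x4 + x2 = 2.
  constraint 9 holds since x2 + x6 = 6.
The rest check out directly.

Satisfiable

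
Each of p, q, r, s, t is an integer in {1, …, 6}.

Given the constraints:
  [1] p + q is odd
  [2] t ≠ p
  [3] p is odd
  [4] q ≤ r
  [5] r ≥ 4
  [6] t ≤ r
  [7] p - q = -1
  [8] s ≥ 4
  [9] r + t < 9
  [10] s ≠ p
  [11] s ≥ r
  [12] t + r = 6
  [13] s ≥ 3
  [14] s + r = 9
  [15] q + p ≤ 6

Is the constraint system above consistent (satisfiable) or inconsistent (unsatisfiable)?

Satisfiable

The assignment p = 1, q = 2, r = 4, s = 5, t = 2 works:
  constraint 7 holds since p - q = -1.
  constraint 9 holds since r + t = 6.
The rest check out directly.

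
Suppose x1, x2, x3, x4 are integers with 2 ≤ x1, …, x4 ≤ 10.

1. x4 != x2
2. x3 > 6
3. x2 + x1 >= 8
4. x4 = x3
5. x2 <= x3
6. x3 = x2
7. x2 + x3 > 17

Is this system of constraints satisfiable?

From constraints 4 and 6, x4 = x3 = x2, so x4 = x2. But constraint 1 says x4 ≠ x2. Contradiction.

Unsatisfiable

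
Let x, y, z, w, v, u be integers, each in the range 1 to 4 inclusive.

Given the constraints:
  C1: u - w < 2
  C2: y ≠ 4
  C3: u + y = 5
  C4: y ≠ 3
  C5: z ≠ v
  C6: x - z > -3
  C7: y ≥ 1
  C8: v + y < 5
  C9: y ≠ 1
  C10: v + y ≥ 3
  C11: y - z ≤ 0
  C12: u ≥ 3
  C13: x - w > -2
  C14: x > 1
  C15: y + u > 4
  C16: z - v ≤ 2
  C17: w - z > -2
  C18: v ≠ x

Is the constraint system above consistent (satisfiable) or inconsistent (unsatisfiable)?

Satisfiable

One satisfying assignment is x = 3, y = 2, z = 3, w = 3, v = 1, u = 3.
For the less obvious constraints — constraint 1: u - w = 0; constraint 3: u + y = 5; constraint 6: x - z = 0 — and the others hold by inspection.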